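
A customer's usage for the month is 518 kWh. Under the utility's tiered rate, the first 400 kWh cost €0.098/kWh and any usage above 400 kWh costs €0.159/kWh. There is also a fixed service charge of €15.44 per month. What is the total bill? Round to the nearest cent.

First 400 kWh × €0.098 = €39.20
Remaining 118 kWh × €0.159 = €18.76
Energy charge = €57.96; + service €15.44 = €73.40

€73.40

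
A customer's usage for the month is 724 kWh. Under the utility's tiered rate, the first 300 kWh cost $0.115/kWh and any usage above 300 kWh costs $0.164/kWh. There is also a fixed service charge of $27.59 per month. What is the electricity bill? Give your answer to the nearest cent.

$131.63

First 300 kWh × $0.115 = $34.50
Remaining 424 kWh × $0.164 = $69.54
Energy charge = $104.04; + service $27.59 = $131.63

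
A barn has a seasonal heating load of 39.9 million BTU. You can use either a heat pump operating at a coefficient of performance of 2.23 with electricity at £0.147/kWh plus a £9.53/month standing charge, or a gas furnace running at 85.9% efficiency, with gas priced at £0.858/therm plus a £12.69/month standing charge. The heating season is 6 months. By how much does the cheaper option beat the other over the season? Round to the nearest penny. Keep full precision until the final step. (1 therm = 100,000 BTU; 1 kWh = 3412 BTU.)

Heat load = 39.9 × 10⁶ BTU = 39,900,000 BTU
Gas: input = 39,900,000 / 0.859 = 46,449,360 BTU = 464.5 therm → 464.5 × £0.858 = £398.54; + 6 × £12.69 standing = £474.68
Heat pump: 39,900,000 BTU / 3412 = 11,690 kWh heat; / 2.23 = 5,244 kWh in → × £0.147 = £770.86; + 6 × £9.53 standing = £828.04
Difference = |£474.68 − £828.04| = £353.37

£353.37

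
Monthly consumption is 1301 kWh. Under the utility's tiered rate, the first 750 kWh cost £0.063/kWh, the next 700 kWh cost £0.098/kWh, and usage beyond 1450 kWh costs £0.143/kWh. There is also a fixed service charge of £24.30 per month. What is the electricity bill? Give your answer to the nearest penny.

First 750 kWh × £0.063 = £47.25
Next 551 kWh × £0.098 = £54.00
Remaining tier: 0 kWh (not reached)
Energy charge = £101.25; + service £24.30 = £125.55

£125.55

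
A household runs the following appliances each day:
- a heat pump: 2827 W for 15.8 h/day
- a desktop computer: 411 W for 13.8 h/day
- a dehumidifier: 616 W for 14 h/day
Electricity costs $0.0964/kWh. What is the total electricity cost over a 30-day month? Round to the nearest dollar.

$171

heat pump: 2827 W × 15.8 h × 30 d = 1,339,998 Wh = 1,340 kWh
desktop computer: 411 W × 13.8 h × 30 d = 170,154 Wh = 170.2 kWh
dehumidifier: 616 W × 14 h × 30 d = 258,720 Wh = 258.7 kWh
Total energy = 1,340 + 170.2 + 258.7 = 1,769 kWh
Cost = 1,769 kWh × $0.0964 = $170.52 ≈ $171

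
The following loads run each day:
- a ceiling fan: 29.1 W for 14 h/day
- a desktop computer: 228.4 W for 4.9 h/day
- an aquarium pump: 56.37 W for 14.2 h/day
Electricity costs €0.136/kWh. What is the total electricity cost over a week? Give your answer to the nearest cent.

ceiling fan: 29.1 W × 14 h × 7 d = 2,852 Wh = 2.852 kWh
desktop computer: 228.4 W × 4.9 h × 7 d = 7,834 Wh = 7.834 kWh
aquarium pump: 56.37 W × 14.2 h × 7 d = 5,603 Wh = 5.603 kWh
Total energy = 2.852 + 7.834 + 5.603 = 16.29 kWh
Cost = 16.29 kWh × €0.136 = €2.22

€2.22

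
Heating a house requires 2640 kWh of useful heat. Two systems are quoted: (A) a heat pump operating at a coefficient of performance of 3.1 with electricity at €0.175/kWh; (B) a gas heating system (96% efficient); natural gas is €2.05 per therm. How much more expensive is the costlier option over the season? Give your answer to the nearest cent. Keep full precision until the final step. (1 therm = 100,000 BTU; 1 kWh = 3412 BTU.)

Heat load = 2640 kWh × 3412 = 9,007,680 BTU
Gas: input = 9,007,680 / 0.96 = 9,383,000 BTU = 93.83 therm → 93.83 × €2.05 = €192.35
Heat pump: 9,007,680 BTU / 3412 = 2,640 kWh heat; / 3.1 = 851.6 kWh in → × €0.175 = €149.03
Difference = |€192.35 − €149.03| = €43.32

€43.32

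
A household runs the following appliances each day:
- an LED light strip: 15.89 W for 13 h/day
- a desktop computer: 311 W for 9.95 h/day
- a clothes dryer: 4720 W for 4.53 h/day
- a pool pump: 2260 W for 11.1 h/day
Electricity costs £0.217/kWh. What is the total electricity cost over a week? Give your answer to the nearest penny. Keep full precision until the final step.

LED light strip: 15.89 W × 13 h × 7 d = 1,446 Wh = 1.446 kWh
desktop computer: 311 W × 9.95 h × 7 d = 21,661 Wh = 21.66 kWh
clothes dryer: 4720 W × 4.53 h × 7 d = 149,671 Wh = 149.7 kWh
pool pump: 2260 W × 11.1 h × 7 d = 175,602 Wh = 175.6 kWh
Total energy = 1.446 + 21.66 + 149.7 + 175.6 = 348.4 kWh
Cost = 348.4 kWh × £0.217 = £75.60

£75.60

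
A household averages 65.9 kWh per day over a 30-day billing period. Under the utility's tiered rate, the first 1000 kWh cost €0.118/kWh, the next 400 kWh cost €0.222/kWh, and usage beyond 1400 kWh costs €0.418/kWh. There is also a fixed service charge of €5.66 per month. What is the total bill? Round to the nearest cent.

€453.65

Usage = 65.9 kWh/day × 30 days = 1977 kWh
First 1000 kWh × €0.118 = €118.00
Next 400 kWh × €0.222 = €88.80
Remaining 577 kWh × €0.418 = €241.19
Energy charge = €447.99; + service €5.66 = €453.65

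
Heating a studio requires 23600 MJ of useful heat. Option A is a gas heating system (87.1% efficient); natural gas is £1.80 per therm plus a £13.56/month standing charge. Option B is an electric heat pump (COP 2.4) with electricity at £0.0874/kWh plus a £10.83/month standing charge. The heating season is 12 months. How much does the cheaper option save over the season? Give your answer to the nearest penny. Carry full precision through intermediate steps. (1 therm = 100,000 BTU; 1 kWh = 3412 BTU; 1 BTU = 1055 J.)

£256.30

Heat load = 23600 MJ = 23,600,000,000 J / 1055 = 22,369,668 BTU
Gas: input = 22,369,668 / 0.871 = 25,682,742 BTU = 256.8 therm → 256.8 × £1.80 = £462.29; + 12 × £13.56 standing = £625.01
Heat pump: 22,369,668 BTU / 3412 = 6,556 kWh heat; / 2.4 = 2,732 kWh in → × £0.0874 = £238.75; + 12 × £10.83 standing = £368.71
Difference = |£625.01 − £368.71| = £256.30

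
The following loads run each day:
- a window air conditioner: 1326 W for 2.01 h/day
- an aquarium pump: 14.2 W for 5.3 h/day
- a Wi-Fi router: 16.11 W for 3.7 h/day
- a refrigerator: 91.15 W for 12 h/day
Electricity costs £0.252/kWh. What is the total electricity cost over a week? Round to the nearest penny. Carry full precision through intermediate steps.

window air conditioner: 1326 W × 2.01 h × 7 d = 18,657 Wh = 18.66 kWh
aquarium pump: 14.2 W × 5.3 h × 7 d = 527 Wh = 0.5268 kWh
Wi-Fi router: 16.11 W × 3.7 h × 7 d = 417 Wh = 0.4172 kWh
refrigerator: 91.15 W × 12 h × 7 d = 7,657 Wh = 7.657 kWh
Total energy = 18.66 + 0.5268 + 0.4172 + 7.657 = 27.26 kWh
Cost = 27.26 kWh × £0.252 = £6.87

£6.87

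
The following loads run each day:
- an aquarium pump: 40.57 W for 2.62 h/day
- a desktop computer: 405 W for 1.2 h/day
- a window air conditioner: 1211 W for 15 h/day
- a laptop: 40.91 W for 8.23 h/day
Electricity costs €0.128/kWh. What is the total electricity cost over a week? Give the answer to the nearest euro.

aquarium pump: 40.57 W × 2.62 h × 7 d = 744 Wh = 0.7441 kWh
desktop computer: 405 W × 1.2 h × 7 d = 3,402 Wh = 3.402 kWh
window air conditioner: 1211 W × 15 h × 7 d = 127,155 Wh = 127.2 kWh
laptop: 40.91 W × 8.23 h × 7 d = 2,357 Wh = 2.357 kWh
Total energy = 0.7441 + 3.402 + 127.2 + 2.357 = 133.7 kWh
Cost = 133.7 kWh × €0.128 = €17.11 ≈ €17

€17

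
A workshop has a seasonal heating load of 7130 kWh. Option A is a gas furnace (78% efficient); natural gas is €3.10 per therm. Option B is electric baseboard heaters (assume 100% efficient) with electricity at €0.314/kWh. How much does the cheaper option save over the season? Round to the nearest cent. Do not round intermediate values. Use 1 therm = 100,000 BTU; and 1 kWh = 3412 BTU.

Heat load = 7130 kWh × 3412 = 24,327,560 BTU
Gas: input = 24,327,560 / 0.78 = 31,189,179 BTU = 311.9 therm → 311.9 × €3.10 = €966.86
Electric: 24,327,560 BTU / 3412 = 7,130 kWh → × €0.314 = €2,238.82
Difference = |€966.86 − €2,238.82| = €1,271.96

€1271.96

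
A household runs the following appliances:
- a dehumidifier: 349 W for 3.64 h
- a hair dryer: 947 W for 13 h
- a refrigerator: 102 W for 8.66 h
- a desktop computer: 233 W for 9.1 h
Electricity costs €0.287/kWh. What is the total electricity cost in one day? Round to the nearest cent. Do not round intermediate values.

€4.76

dehumidifier: 349 W × 3.64 h = 1,270 Wh = 1.27 kWh
hair dryer: 947 W × 13 h = 12,311 Wh = 12.31 kWh
refrigerator: 102 W × 8.66 h = 883 Wh = 0.8833 kWh
desktop computer: 233 W × 9.1 h = 2,120 Wh = 2.12 kWh
Total energy = 1.27 + 12.31 + 0.8833 + 2.12 = 16.58 kWh
Cost = 16.58 kWh × €0.287 = €4.76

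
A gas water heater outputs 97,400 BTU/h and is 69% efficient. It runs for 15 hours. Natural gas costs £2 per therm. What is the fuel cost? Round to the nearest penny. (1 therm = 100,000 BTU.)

Heat delivered = 97,400 BTU/h × 15 h = 1,461,000 BTU
Gas input = 1,461,000 / 0.69 = 2,117,391 BTU
= 2,117,391 / 100,000 = 21.17 therm
Cost = 21.17 × £2/therm = £42.35

£42.35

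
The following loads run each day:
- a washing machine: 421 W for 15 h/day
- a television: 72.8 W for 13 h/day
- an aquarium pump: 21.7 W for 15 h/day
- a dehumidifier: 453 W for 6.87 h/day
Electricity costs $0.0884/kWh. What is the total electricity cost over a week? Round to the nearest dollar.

$7

washing machine: 421 W × 15 h × 7 d = 44,205 Wh = 44.2 kWh
television: 72.8 W × 13 h × 7 d = 6,625 Wh = 6.625 kWh
aquarium pump: 21.7 W × 15 h × 7 d = 2,278 Wh = 2.279 kWh
dehumidifier: 453 W × 6.87 h × 7 d = 21,785 Wh = 21.78 kWh
Total energy = 44.2 + 6.625 + 2.279 + 21.78 = 74.89 kWh
Cost = 74.89 kWh × $0.0884 = $6.62 ≈ $7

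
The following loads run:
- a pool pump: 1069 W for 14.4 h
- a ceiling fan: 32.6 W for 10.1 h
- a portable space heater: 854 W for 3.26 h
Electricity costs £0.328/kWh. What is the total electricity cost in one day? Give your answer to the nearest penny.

pool pump: 1069 W × 14.4 h = 15,394 Wh = 15.39 kWh
ceiling fan: 32.6 W × 10.1 h = 329 Wh = 0.3293 kWh
portable space heater: 854 W × 3.26 h = 2,784 Wh = 2.784 kWh
Total energy = 15.39 + 0.3293 + 2.784 = 18.51 kWh
Cost = 18.51 kWh × £0.328 = £6.07

£6.07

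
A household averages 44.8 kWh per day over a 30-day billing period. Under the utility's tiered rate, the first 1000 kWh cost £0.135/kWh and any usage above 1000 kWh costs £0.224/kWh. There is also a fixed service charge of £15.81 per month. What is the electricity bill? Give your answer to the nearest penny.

Usage = 44.8 kWh/day × 30 days = 1344 kWh
First 1000 kWh × £0.135 = £135.00
Remaining 344 kWh × £0.224 = £77.06
Energy charge = £212.06; + service £15.81 = £227.87

£227.87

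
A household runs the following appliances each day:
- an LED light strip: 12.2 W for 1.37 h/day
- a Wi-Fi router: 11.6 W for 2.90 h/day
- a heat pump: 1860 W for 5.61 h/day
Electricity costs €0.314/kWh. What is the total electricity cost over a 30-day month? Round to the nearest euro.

€99

LED light strip: 12.2 W × 1.37 h × 30 d = 501 Wh = 0.5014 kWh
Wi-Fi router: 11.6 W × 2.90 h × 30 d = 1,009 Wh = 1.009 kWh
heat pump: 1860 W × 5.61 h × 30 d = 313,038 Wh = 313 kWh
Total energy = 0.5014 + 1.009 + 313 = 314.5 kWh
Cost = 314.5 kWh × €0.314 = €98.77 ≈ €99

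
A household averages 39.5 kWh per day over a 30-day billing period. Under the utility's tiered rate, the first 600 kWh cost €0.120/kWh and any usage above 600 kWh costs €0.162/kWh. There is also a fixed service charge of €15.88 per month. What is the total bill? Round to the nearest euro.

Usage = 39.5 kWh/day × 30 days = 1185 kWh
First 600 kWh × €0.120 = €72.00
Remaining 585 kWh × €0.162 = €94.77
Energy charge = €166.77; + service €15.88 = €182.65 ≈ €183

€183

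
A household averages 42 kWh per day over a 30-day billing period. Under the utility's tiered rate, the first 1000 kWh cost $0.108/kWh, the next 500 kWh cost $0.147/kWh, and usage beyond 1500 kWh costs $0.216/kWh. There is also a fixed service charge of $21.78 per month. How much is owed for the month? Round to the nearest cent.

$168.00

Usage = 42 kWh/day × 30 days = 1260 kWh
First 1000 kWh × $0.108 = $108.00
Next 260 kWh × $0.147 = $38.22
Remaining tier: 0 kWh (not reached)
Energy charge = $146.22; + service $21.78 = $168.00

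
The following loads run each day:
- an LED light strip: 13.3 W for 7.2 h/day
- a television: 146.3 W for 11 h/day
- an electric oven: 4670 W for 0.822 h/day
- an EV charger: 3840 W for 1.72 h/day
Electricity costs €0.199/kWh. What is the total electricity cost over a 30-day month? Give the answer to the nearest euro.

LED light strip: 13.3 W × 7.2 h × 30 d = 2,873 Wh = 2.873 kWh
television: 146.3 W × 11 h × 30 d = 48,279 Wh = 48.28 kWh
electric oven: 4670 W × 0.822 h × 30 d = 115,162 Wh = 115.2 kWh
EV charger: 3840 W × 1.72 h × 30 d = 198,144 Wh = 198.1 kWh
Total energy = 2.873 + 48.28 + 115.2 + 198.1 = 364.5 kWh
Cost = 364.5 kWh × €0.199 = €72.53 ≈ €73

€73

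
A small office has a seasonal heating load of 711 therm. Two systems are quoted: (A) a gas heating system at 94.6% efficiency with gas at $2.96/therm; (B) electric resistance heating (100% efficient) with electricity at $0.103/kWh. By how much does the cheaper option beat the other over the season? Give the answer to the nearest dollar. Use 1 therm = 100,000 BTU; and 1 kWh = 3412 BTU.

$78

Heat load = 711 therm × 100,000 = 71,100,000 BTU
Gas: input = 71,100,000 / 0.946 = 75,158,562 BTU = 751.6 therm → 751.6 × $2.96 = $2,224.69
Electric: 71,100,000 BTU / 3412 = 20,840 kWh → × $0.103 = $2,146.34
Difference = |$2,224.69 − $2,146.34| = $78.36 ≈ $78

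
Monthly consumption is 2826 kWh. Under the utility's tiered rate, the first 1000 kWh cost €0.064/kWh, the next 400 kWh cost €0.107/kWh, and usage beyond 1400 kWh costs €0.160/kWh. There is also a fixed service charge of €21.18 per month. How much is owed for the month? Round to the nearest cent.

€356.14

First 1000 kWh × €0.064 = €64.00
Next 400 kWh × €0.107 = €42.80
Remaining 1426 kWh × €0.160 = €228.16
Energy charge = €334.96; + service €21.18 = €356.14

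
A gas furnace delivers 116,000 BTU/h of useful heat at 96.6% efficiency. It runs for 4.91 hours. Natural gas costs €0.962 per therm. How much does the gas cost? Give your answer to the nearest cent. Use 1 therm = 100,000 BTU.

€5.67

Heat delivered = 116,000 BTU/h × 4.91 h = 569,560 BTU
Gas input = 569,560 / 0.966 = 589,607 BTU
= 589,607 / 100,000 = 5.896 therm
Cost = 5.896 × €0.962/therm = €5.67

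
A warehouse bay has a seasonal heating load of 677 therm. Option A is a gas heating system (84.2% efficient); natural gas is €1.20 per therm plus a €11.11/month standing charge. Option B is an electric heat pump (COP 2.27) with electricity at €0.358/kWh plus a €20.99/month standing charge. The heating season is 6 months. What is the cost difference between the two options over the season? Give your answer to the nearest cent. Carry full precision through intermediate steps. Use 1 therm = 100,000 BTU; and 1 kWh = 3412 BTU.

Heat load = 677 therm × 100,000 = 67,700,000 BTU
Gas: input = 67,700,000 / 0.842 = 80,403,800 BTU = 804 therm → 804 × €1.20 = €964.85; + 6 × €11.11 standing = €1,031.51
Heat pump: 67,700,000 BTU / 3412 = 19,840 kWh heat; / 2.27 = 8,741 kWh in → × €0.358 = €3,129.23; + 6 × €20.99 standing = €3,255.17
Difference = |€1,031.51 − €3,255.17| = €2,223.66

€2223.66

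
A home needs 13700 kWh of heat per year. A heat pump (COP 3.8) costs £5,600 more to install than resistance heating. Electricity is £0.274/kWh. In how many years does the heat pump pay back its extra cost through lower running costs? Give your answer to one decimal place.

Resistance: 13700 kWh × £0.274 = £3,753.80/yr
Heat pump: 13700 / 3.8 = 3605 kWh in → × £0.274 = £987.84/yr
Annual savings = £2,765.96
Payback = £5,600 / £2,765.96 = 2.02 years

2.0 years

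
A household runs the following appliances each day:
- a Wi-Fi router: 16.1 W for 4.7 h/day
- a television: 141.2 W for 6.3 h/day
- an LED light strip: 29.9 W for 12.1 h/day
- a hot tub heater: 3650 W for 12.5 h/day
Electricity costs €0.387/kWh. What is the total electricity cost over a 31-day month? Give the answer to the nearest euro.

Wi-Fi router: 16.1 W × 4.7 h × 31 d = 2,346 Wh = 2.346 kWh
television: 141.2 W × 6.3 h × 31 d = 27,576 Wh = 27.58 kWh
LED light strip: 29.9 W × 12.1 h × 31 d = 11,215 Wh = 11.22 kWh
hot tub heater: 3650 W × 12.5 h × 31 d = 1,414,375 Wh = 1,414 kWh
Total energy = 2.346 + 27.58 + 11.22 + 1,414 = 1,456 kWh
Cost = 1,456 kWh × €0.387 = €563.28 ≈ €563

€563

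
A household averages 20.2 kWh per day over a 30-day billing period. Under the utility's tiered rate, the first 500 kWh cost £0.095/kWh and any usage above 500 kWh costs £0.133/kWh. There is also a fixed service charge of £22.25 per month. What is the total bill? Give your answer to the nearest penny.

£83.85

Usage = 20.2 kWh/day × 30 days = 606 kWh
First 500 kWh × £0.095 = £47.50
Remaining 106 kWh × £0.133 = £14.10
Energy charge = £61.60; + service £22.25 = £83.85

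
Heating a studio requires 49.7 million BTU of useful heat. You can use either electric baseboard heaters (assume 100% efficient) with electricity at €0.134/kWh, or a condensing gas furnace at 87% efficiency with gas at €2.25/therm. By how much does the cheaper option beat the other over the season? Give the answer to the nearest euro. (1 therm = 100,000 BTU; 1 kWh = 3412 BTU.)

€667

Heat load = 49.7 × 10⁶ BTU = 49,700,000 BTU
Gas: input = 49,700,000 / 0.87 = 57,126,437 BTU = 571.3 therm → 571.3 × €2.25 = €1,285.34
Electric: 49,700,000 BTU / 3412 = 14,570 kWh → × €0.134 = €1,951.88
Difference = |€1,285.34 − €1,951.88| = €666.53 ≈ €667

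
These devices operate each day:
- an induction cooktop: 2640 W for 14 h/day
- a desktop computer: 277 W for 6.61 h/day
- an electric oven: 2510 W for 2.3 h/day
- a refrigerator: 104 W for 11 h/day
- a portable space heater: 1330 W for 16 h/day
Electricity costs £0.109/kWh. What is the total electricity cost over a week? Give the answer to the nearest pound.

induction cooktop: 2640 W × 14 h × 7 d = 258,720 Wh = 258.7 kWh
desktop computer: 277 W × 6.61 h × 7 d = 12,817 Wh = 12.82 kWh
electric oven: 2510 W × 2.3 h × 7 d = 40,411 Wh = 40.41 kWh
refrigerator: 104 W × 11 h × 7 d = 8,008 Wh = 8.008 kWh
portable space heater: 1330 W × 16 h × 7 d = 148,960 Wh = 149 kWh
Total energy = 258.7 + 12.82 + 40.41 + 8.008 + 149 = 468.9 kWh
Cost = 468.9 kWh × £0.109 = £51.11 ≈ £51

£51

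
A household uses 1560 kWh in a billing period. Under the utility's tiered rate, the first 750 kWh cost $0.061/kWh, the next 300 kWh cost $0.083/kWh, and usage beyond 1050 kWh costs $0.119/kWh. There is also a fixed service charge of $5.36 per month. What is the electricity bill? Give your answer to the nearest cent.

$136.70

First 750 kWh × $0.061 = $45.75
Next 300 kWh × $0.083 = $24.90
Remaining 510 kWh × $0.119 = $60.69
Energy charge = $131.34; + service $5.36 = $136.70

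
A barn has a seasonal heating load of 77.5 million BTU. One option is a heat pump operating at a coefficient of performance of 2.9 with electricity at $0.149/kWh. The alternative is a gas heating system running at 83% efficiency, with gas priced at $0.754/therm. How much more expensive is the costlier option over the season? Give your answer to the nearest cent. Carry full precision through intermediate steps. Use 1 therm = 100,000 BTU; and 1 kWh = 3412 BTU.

Heat load = 77.5 × 10⁶ BTU = 77,500,000 BTU
Gas: input = 77,500,000 / 0.83 = 93,373,494 BTU = 933.7 therm → 933.7 × $0.754 = $704.04
Heat pump: 77,500,000 BTU / 3412 = 22,710 kWh heat; / 2.9 = 7,832 kWh in → × $0.149 = $1,167.03
Difference = |$704.04 − $1,167.03| = $462.99

$462.99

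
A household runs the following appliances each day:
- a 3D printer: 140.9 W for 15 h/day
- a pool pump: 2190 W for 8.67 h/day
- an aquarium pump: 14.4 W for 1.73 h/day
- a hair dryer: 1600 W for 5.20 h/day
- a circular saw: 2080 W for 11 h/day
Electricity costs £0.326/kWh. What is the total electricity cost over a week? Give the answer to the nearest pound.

3D printer: 140.9 W × 15 h × 7 d = 14,794 Wh = 14.79 kWh
pool pump: 2190 W × 8.67 h × 7 d = 132,911 Wh = 132.9 kWh
aquarium pump: 14.4 W × 1.73 h × 7 d = 174 Wh = 0.1744 kWh
hair dryer: 1600 W × 5.20 h × 7 d = 58,240 Wh = 58.24 kWh
circular saw: 2080 W × 11 h × 7 d = 160,160 Wh = 160.2 kWh
Total energy = 14.79 + 132.9 + 0.1744 + 58.24 + 160.2 = 366.3 kWh
Cost = 366.3 kWh × £0.326 = £119.41 ≈ £119

£119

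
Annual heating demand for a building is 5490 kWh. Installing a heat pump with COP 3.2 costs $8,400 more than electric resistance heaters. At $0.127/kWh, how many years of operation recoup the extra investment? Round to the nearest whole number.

18 years

Resistance: 5490 kWh × $0.127 = $697.23/yr
Heat pump: 5490 / 3.2 = 1716 kWh in → × $0.127 = $217.88/yr
Annual savings = $479.35
Payback = $8,400 / $479.35 = 17.5 years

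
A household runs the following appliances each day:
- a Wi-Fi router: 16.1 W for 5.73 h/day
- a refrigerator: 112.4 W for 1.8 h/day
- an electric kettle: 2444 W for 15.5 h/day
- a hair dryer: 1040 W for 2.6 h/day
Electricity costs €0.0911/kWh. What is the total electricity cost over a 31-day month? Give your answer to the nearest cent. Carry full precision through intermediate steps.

€115.45

Wi-Fi router: 16.1 W × 5.73 h × 31 d = 2,860 Wh = 2.86 kWh
refrigerator: 112.4 W × 1.8 h × 31 d = 6,272 Wh = 6.272 kWh
electric kettle: 2444 W × 15.5 h × 31 d = 1,174,342 Wh = 1,174 kWh
hair dryer: 1040 W × 2.6 h × 31 d = 83,824 Wh = 83.82 kWh
Total energy = 2.86 + 6.272 + 1,174 + 83.82 = 1,267 kWh
Cost = 1,267 kWh × €0.0911 = €115.45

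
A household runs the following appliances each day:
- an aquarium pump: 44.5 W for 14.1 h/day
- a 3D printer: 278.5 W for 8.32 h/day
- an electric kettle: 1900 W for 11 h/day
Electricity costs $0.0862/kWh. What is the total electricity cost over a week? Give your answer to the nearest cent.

aquarium pump: 44.5 W × 14.1 h × 7 d = 4,392 Wh = 4.392 kWh
3D printer: 278.5 W × 8.32 h × 7 d = 16,220 Wh = 16.22 kWh
electric kettle: 1900 W × 11 h × 7 d = 146,300 Wh = 146.3 kWh
Total energy = 4.392 + 16.22 + 146.3 = 166.9 kWh
Cost = 166.9 kWh × $0.0862 = $14.39

$14.39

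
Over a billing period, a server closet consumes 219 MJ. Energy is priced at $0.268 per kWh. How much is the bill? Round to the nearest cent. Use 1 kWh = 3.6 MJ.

$16.30

219 MJ × (0.27778 kWh/MJ) = 60.83 kWh
Cost = 60.83 kWh × $0.268/kWh = $16.30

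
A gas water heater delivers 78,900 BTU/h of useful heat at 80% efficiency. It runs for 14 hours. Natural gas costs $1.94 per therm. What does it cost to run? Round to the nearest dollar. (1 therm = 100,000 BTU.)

$27

Heat delivered = 78,900 BTU/h × 14 h = 1,104,600 BTU
Gas input = 1,104,600 / 0.80 = 1,380,750 BTU
= 1,380,750 / 100,000 = 13.81 therm
Cost = 13.81 × $1.94/therm = $26.79 ≈ $27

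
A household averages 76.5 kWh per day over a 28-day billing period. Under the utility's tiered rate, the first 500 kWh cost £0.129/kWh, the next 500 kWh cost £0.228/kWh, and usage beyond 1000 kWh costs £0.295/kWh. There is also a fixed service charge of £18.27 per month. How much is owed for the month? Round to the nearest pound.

Usage = 76.5 kWh/day × 28 days = 2142 kWh
First 500 kWh × £0.129 = £64.50
Next 500 kWh × £0.228 = £114.00
Remaining 1142 kWh × £0.295 = £336.89
Energy charge = £515.39; + service £18.27 = £533.66 ≈ £534

£534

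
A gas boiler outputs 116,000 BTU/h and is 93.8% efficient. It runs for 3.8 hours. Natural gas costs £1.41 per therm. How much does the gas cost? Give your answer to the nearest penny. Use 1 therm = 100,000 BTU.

£6.63

Heat delivered = 116,000 BTU/h × 3.8 h = 440,800 BTU
Gas input = 440,800 / 0.938 = 469,936 BTU
= 469,936 / 100,000 = 4.699 therm
Cost = 4.699 × £1.41/therm = £6.63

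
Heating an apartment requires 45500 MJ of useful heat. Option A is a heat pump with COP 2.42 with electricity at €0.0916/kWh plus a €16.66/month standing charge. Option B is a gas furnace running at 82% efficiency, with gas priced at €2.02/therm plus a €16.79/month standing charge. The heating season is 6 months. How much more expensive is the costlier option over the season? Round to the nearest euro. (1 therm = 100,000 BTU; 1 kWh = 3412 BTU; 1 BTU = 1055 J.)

€585

Heat load = 45500 MJ = 45,500,000,000 J / 1055 = 43,127,962 BTU
Gas: input = 43,127,962 / 0.82 = 52,595,076 BTU = 526 therm → 526 × €2.02 = €1,062.42; + 6 × €16.79 standing = €1,163.16
Heat pump: 43,127,962 BTU / 3412 = 12,640 kWh heat; / 2.42 = 5,223 kWh in → × €0.0916 = €478.44; + 6 × €16.66 standing = €578.40
Difference = |€1,163.16 − €578.40| = €584.76 ≈ €585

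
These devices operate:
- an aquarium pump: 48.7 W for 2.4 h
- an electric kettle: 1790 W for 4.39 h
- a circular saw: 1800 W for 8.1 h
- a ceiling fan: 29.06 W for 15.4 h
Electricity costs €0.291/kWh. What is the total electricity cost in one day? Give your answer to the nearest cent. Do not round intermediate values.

€6.69

aquarium pump: 48.7 W × 2.4 h = 117 Wh = 0.1169 kWh
electric kettle: 1790 W × 4.39 h = 7,858 Wh = 7.858 kWh
circular saw: 1800 W × 8.1 h = 14,580 Wh = 14.58 kWh
ceiling fan: 29.06 W × 15.4 h = 448 Wh = 0.4475 kWh
Total energy = 0.1169 + 7.858 + 14.58 + 0.4475 = 23 kWh
Cost = 23 kWh × €0.291 = €6.69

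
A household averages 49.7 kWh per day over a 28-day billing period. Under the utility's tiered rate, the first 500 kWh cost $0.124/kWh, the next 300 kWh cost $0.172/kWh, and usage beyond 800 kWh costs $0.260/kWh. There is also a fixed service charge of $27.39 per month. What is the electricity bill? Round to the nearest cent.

Usage = 49.7 kWh/day × 28 days = 1391.6 kWh
First 500 kWh × $0.124 = $62.00
Next 300 kWh × $0.172 = $51.60
Remaining 591.6 kWh × $0.260 = $153.82
Energy charge = $267.42; + service $27.39 = $294.81

$294.81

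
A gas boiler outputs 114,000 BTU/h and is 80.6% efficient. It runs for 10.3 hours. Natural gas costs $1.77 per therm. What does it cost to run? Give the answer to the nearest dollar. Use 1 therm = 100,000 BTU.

$26

Heat delivered = 114,000 BTU/h × 10.3 h = 1,174,200 BTU
Gas input = 1,174,200 / 0.806 = 1,456,824 BTU
= 1,456,824 / 100,000 = 14.57 therm
Cost = 14.57 × $1.77/therm = $25.79 ≈ $26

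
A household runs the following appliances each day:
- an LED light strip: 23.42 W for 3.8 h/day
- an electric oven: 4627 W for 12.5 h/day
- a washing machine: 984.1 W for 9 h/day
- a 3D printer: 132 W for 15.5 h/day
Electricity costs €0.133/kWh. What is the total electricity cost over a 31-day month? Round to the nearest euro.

LED light strip: 23.42 W × 3.8 h × 31 d = 2,759 Wh = 2.759 kWh
electric oven: 4627 W × 12.5 h × 31 d = 1,792,962 Wh = 1,793 kWh
washing machine: 984.1 W × 9 h × 31 d = 274,564 Wh = 274.6 kWh
3D printer: 132 W × 15.5 h × 31 d = 63,426 Wh = 63.43 kWh
Total energy = 2.759 + 1,793 + 274.6 + 63.43 = 2,134 kWh
Cost = 2,134 kWh × €0.133 = €283.78 ≈ €284

€284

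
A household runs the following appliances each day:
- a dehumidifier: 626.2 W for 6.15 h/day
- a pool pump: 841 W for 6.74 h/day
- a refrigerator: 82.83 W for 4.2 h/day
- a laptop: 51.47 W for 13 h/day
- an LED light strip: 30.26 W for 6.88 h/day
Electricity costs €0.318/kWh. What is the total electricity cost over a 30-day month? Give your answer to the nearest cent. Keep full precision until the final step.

€102.50

dehumidifier: 626.2 W × 6.15 h × 30 d = 115,534 Wh = 115.5 kWh
pool pump: 841 W × 6.74 h × 30 d = 170,050 Wh = 170.1 kWh
refrigerator: 82.83 W × 4.2 h × 30 d = 10,437 Wh = 10.44 kWh
laptop: 51.47 W × 13 h × 30 d = 20,073 Wh = 20.07 kWh
LED light strip: 30.26 W × 6.88 h × 30 d = 6,246 Wh = 6.246 kWh
Total energy = 115.5 + 170.1 + 10.44 + 20.07 + 6.246 = 322.3 kWh
Cost = 322.3 kWh × €0.318 = €102.50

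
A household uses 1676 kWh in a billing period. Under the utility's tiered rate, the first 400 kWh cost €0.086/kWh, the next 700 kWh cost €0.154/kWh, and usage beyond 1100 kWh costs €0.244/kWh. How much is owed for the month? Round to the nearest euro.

First 400 kWh × €0.086 = €34.40
Next 700 kWh × €0.154 = €107.80
Remaining 576 kWh × €0.244 = €140.54
Total = €282.74 ≈ €283

€283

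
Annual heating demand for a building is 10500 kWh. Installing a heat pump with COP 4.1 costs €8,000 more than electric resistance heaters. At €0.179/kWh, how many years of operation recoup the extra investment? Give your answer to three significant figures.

5.63 years

Resistance: 10500 kWh × €0.179 = €1,879.50/yr
Heat pump: 10500 / 4.1 = 2561 kWh in → × €0.179 = €458.41/yr
Annual savings = €1,421.09
Payback = €8,000 / €1,421.09 = 5.63 years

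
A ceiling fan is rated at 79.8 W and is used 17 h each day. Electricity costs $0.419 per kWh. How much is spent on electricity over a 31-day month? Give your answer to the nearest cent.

$17.62

Energy = 79.8 W × 17 h/day × 31 days = 42,055 Wh = 42.05 kWh
Cost = 42.05 kWh × $0.419/kWh = $17.62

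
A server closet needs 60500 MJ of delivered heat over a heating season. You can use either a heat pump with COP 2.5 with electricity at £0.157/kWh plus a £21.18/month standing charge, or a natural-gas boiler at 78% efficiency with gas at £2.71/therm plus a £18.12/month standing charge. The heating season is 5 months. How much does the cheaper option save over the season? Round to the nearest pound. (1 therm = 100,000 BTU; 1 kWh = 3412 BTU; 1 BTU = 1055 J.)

Heat load = 60500 MJ = 60,500,000,000 J / 1055 = 57,345,972 BTU
Gas: input = 57,345,972 / 0.78 = 73,520,476 BTU = 735.2 therm → 735.2 × £2.71 = £1,992.40; + 5 × £18.12 standing = £2,083.00
Heat pump: 57,345,972 BTU / 3412 = 16,810 kWh heat; / 2.5 = 6,723 kWh in → × £0.157 = £1,055.49; + 5 × £21.18 standing = £1,161.39
Difference = |£2,083.00 − £1,161.39| = £921.62 ≈ £922

£922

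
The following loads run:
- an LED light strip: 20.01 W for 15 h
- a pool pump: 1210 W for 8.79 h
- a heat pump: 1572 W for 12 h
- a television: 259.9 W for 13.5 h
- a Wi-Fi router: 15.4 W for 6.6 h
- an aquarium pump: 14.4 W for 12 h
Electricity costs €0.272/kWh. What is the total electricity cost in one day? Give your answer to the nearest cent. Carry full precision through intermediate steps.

LED light strip: 20.01 W × 15 h = 300 Wh = 0.3002 kWh
pool pump: 1210 W × 8.79 h = 10,636 Wh = 10.64 kWh
heat pump: 1572 W × 12 h = 18,864 Wh = 18.86 kWh
television: 259.9 W × 13.5 h = 3,509 Wh = 3.509 kWh
Wi-Fi router: 15.4 W × 6.6 h = 102 Wh = 0.1016 kWh
aquarium pump: 14.4 W × 12 h = 173 Wh = 0.1728 kWh
Total energy = 0.3002 + 10.64 + 18.86 + 3.509 + 0.1016 + 0.1728 = 33.58 kWh
Cost = 33.58 kWh × €0.272 = €9.13

€9.13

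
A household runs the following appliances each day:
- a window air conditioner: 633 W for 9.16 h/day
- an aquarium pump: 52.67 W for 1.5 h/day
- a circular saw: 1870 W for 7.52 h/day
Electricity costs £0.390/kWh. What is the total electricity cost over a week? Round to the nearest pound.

window air conditioner: 633 W × 9.16 h × 7 d = 40,588 Wh = 40.59 kWh
aquarium pump: 52.67 W × 1.5 h × 7 d = 553 Wh = 0.553 kWh
circular saw: 1870 W × 7.52 h × 7 d = 98,437 Wh = 98.44 kWh
Total energy = 40.59 + 0.553 + 98.44 = 139.6 kWh
Cost = 139.6 kWh × £0.390 = £54.44 ≈ £54

£54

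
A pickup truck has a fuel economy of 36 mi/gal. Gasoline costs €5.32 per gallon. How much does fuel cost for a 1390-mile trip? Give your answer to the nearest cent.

€205.41

Fuel = 1390 mi / 36 mpg = 38.61 gal
Cost = 38.61 gal × €5.32/gal = €205.41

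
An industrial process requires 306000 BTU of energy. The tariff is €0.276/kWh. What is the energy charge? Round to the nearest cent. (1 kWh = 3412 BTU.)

306000 BTU × (0.00029308 kWh/BTU) = 89.68 kWh
Cost = 89.68 kWh × €0.276/kWh = €24.75

€24.75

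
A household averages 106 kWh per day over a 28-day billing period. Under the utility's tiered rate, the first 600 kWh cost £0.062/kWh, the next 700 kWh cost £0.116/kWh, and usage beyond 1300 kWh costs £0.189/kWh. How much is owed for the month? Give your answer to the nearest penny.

£433.65

Usage = 106 kWh/day × 28 days = 2968 kWh
First 600 kWh × £0.062 = £37.20
Next 700 kWh × £0.116 = £81.20
Remaining 1668 kWh × £0.189 = £315.25
Total = £433.65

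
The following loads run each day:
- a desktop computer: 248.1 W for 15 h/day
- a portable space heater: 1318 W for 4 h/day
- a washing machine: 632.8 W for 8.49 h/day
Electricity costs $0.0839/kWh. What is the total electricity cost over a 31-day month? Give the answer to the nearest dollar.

desktop computer: 248.1 W × 15 h × 31 d = 115,366 Wh = 115.4 kWh
portable space heater: 1318 W × 4 h × 31 d = 163,432 Wh = 163.4 kWh
washing machine: 632.8 W × 8.49 h × 31 d = 166,547 Wh = 166.5 kWh
Total energy = 115.4 + 163.4 + 166.5 = 445.3 kWh
Cost = 445.3 kWh × $0.0839 = $37.36 ≈ $37

$37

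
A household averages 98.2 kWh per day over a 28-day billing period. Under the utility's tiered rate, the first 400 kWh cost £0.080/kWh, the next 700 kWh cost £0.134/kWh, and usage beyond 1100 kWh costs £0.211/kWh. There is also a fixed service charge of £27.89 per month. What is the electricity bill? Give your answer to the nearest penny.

Usage = 98.2 kWh/day × 28 days = 2749.6 kWh
First 400 kWh × £0.080 = £32.00
Next 700 kWh × £0.134 = £93.80
Remaining 1649.6 kWh × £0.211 = £348.07
Energy charge = £473.87; + service £27.89 = £501.76

£501.76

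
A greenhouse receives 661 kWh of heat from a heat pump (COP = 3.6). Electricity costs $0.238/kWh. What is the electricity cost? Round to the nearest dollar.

Electrical input = 661 kWh / 3.6 = 183.6 kWh
Cost = 183.6 × $0.238/kWh = $43.70 ≈ $44

$44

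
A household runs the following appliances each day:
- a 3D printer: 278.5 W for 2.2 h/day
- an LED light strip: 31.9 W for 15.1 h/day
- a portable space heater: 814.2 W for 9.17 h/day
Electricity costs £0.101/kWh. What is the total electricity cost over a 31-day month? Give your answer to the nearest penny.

3D printer: 278.5 W × 2.2 h × 31 d = 18,994 Wh = 18.99 kWh
LED light strip: 31.9 W × 15.1 h × 31 d = 14,932 Wh = 14.93 kWh
portable space heater: 814.2 W × 9.17 h × 31 d = 231,453 Wh = 231.5 kWh
Total energy = 18.99 + 14.93 + 231.5 = 265.4 kWh
Cost = 265.4 kWh × £0.101 = £26.80

£26.80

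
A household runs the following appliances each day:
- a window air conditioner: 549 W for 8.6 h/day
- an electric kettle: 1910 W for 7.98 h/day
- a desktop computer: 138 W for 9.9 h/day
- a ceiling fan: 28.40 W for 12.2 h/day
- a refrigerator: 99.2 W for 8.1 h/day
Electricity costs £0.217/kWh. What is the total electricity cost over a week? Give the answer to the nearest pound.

£34

window air conditioner: 549 W × 8.6 h × 7 d = 33,050 Wh = 33.05 kWh
electric kettle: 1910 W × 7.98 h × 7 d = 106,693 Wh = 106.7 kWh
desktop computer: 138 W × 9.9 h × 7 d = 9,563 Wh = 9.563 kWh
ceiling fan: 28.40 W × 12.2 h × 7 d = 2,425 Wh = 2.425 kWh
refrigerator: 99.2 W × 8.1 h × 7 d = 5,625 Wh = 5.625 kWh
Total energy = 33.05 + 106.7 + 9.563 + 2.425 + 5.625 = 157.4 kWh
Cost = 157.4 kWh × £0.217 = £34.15 ≈ £34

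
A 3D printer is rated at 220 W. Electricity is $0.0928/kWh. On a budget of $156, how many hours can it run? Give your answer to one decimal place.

Energy budget = $156 / $0.0928 per kWh = 1,681 kWh = 1,681,034 Wh
Runtime = 1,681,034 Wh / 220 W = 7,641 h

7641.1 h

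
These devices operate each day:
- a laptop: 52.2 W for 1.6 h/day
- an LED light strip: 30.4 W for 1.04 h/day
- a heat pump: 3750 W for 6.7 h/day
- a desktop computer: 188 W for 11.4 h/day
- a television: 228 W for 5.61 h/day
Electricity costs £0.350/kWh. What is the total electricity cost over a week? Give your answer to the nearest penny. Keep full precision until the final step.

laptop: 52.2 W × 1.6 h × 7 d = 585 Wh = 0.5846 kWh
LED light strip: 30.4 W × 1.04 h × 7 d = 221 Wh = 0.2213 kWh
heat pump: 3750 W × 6.7 h × 7 d = 175,875 Wh = 175.9 kWh
desktop computer: 188 W × 11.4 h × 7 d = 15,002 Wh = 15 kWh
television: 228 W × 5.61 h × 7 d = 8,954 Wh = 8.954 kWh
Total energy = 0.5846 + 0.2213 + 175.9 + 15 + 8.954 = 200.6 kWh
Cost = 200.6 kWh × £0.350 = £70.22

£70.22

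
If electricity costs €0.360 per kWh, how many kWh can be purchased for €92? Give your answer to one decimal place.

255.6 kWh

€92 / €0.360 per kWh = 255.6 kWh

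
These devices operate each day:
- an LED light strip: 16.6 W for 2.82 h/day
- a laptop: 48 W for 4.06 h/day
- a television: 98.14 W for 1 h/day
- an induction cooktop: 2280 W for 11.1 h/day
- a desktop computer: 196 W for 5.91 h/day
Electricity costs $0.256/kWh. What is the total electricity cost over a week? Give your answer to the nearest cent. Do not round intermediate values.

LED light strip: 16.6 W × 2.82 h × 7 d = 328 Wh = 0.3277 kWh
laptop: 48 W × 4.06 h × 7 d = 1,364 Wh = 1.364 kWh
television: 98.14 W × 1 h × 7 d = 687 Wh = 0.687 kWh
induction cooktop: 2280 W × 11.1 h × 7 d = 177,156 Wh = 177.2 kWh
desktop computer: 196 W × 5.91 h × 7 d = 8,109 Wh = 8.109 kWh
Total energy = 0.3277 + 1.364 + 0.687 + 177.2 + 8.109 = 187.6 kWh
Cost = 187.6 kWh × $0.256 = $48.04

$48.04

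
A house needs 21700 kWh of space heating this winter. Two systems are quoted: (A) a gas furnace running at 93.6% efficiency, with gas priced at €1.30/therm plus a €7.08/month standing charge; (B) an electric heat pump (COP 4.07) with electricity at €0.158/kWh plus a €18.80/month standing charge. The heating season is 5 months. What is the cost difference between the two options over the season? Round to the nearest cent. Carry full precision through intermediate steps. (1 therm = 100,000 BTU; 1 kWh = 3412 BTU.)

Heat load = 21700 kWh × 3412 = 74,040,400 BTU
Gas: input = 74,040,400 / 0.936 = 79,102,991 BTU = 791 therm → 791 × €1.30 = €1,028.34; + 5 × €7.08 standing = €1,063.74
Heat pump: 74,040,400 BTU / 3412 = 21,700 kWh heat; / 4.07 = 5,332 kWh in → × €0.158 = €842.41; + 5 × €18.80 standing = €936.41
Difference = |€1,063.74 − €936.41| = €127.33

€127.33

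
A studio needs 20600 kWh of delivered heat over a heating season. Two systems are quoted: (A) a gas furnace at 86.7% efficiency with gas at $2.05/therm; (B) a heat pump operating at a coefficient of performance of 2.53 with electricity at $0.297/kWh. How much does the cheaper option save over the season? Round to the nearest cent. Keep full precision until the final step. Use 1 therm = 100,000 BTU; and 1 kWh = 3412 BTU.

$756.34

Heat load = 20600 kWh × 3412 = 70,287,200 BTU
Gas: input = 70,287,200 / 0.867 = 81,069,435 BTU = 810.7 therm → 810.7 × $2.05 = $1,661.92
Heat pump: 70,287,200 BTU / 3412 = 20,600 kWh heat; / 2.53 = 8,142 kWh in → × $0.297 = $2,418.26
Difference = |$1,661.92 − $2,418.26| = $756.34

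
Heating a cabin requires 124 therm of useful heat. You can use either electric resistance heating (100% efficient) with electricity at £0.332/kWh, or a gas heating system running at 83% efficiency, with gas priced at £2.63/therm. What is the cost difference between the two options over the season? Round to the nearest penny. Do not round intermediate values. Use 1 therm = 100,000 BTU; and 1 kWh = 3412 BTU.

Heat load = 124 therm × 100,000 = 12,400,000 BTU
Gas: input = 12,400,000 / 0.83 = 14,939,759 BTU = 149.4 therm → 149.4 × £2.63 = £392.92
Electric: 12,400,000 BTU / 3412 = 3,634 kWh → × £0.332 = £1,206.57
Difference = |£392.92 − £1,206.57| = £813.65

£813.65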